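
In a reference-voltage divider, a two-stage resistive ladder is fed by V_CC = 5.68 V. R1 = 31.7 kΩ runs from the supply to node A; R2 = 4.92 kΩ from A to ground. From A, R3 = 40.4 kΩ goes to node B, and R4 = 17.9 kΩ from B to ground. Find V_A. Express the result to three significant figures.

Looking into the second stage from A: R3 + R4 = 58.30 kΩ appears in parallel with R2.
R2 ‖ (R3+R4) = 4.537 kΩ.
So V_A = 5.68 × 0.1252 = 0.7112 V.

V_A ≈ 0.711 V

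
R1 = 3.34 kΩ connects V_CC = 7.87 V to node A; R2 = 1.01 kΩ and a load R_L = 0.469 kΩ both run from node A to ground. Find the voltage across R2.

The load sits in parallel with R2, giving an effective lower resistance R2' = R2·R_L/(R2+R_L) = 0.3203 kΩ.
Then V_out = V_CC · R2'/(R1 + R2') = 7.87 × 0.3203/3.660 = 0.6886 V.

V_out ≈ 0.689 V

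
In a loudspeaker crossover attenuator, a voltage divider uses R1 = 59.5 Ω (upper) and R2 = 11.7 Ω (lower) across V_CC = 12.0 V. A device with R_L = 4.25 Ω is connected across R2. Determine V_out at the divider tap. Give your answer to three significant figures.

V_out ≈ 0.597 V

First combine the lower leg with the load: R2 ‖ R_L = 3.118 Ω.
Now apply the divider: V_out = 12.0 × 0.04979 = 0.5974 V.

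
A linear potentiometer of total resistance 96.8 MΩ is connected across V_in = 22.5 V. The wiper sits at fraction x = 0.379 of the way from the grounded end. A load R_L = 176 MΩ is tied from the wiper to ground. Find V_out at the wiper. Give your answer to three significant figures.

Split the track: R_lower = x·R_p = 36.69 MΩ, R_upper = (1−x)·R_p = 60.11 MΩ.
(x·R_p) ‖ R_L = 30.36 MΩ.
Loaded-divider output: V_out = 22.5 × 0.3356 = 7.550 V.

V_out ≈ 7.55 V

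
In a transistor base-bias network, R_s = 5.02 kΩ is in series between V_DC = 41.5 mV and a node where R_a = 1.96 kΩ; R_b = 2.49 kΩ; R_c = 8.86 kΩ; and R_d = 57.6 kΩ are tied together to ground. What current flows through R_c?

I ≈ 0.752 µA

Combine the parallel branches: R_p = (1/1.96 + 1/2.49 + 1/8.86 + 1/57.6)⁻¹ = 0.9597 kΩ.
V_A by voltage divider: V_A = 41.5 × 0.9597/(5.02 + 0.9597) = 6.660 mV.
I(R_c) = V_A / R_c = 6.660/8.86 = 0.7517 µA.
(Equivalently: I_total = 6.940 µA, then current-divider fraction G_k/ΣG = 0.1083.)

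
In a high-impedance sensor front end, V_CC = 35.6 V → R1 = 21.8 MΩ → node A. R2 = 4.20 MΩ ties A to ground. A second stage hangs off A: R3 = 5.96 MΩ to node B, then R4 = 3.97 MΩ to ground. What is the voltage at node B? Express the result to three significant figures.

V_B ≈ 1.70 V

Node A sees R2 in parallel with the series input of stage 2, R3 + R4 = 9.930 MΩ.
Effective lower resistance at A: R2 ‖ 9.930 = 2.952 MΩ.
First divider: V_A = V_CC · 2.952/(21.8 + 2.952) = 4.245 V.
Stage 2 is unloaded, so V_B = V_A · R4/(R3+R4) = 4.245 × 3.97/9.930 = 1.697 V.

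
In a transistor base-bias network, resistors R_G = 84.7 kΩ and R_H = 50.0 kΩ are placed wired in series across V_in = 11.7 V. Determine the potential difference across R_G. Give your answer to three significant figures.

V ≈ 7.36 V

Series total: ΣR = 84.7 + 50.0 = 134.7 kΩ.
Voltage divider: V = V_in · (84.70 / 134.7) = 11.7 × 0.6288 = 7.357 V.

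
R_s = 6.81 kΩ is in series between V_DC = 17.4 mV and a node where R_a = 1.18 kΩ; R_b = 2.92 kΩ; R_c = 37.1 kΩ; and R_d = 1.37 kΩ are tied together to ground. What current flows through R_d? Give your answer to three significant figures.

Equivalent of the parallel group: R_p = 0.5137 kΩ.
V_A = 17.4 × 0.5137/7.324 = 1.220 mV.
Branch current I = V_A/R_d = 1.220/1.37 = 0.8908 µA.

I ≈ 0.891 µA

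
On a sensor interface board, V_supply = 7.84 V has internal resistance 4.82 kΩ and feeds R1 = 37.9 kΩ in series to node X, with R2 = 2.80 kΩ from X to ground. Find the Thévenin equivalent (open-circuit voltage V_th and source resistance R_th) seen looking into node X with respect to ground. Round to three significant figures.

R1' = 4.82 + 37.9 = 42.72 kΩ (source resistance + R1).
With X open, the divider is unloaded: V_th = 7.84 × 2.80/45.52 = 0.4822 V.
With V_supply suppressed (replaced by a short), R_th = R1' ‖ R2 = (42.72 × 2.80)/(42.72 + 2.80) = 2.628 kΩ.

V_th ≈ 0.482 V, R_th ≈ 2.63 kΩ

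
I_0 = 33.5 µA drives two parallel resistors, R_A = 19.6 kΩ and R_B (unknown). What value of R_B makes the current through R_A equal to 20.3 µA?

R_B ≈ 30.1 kΩ

Two-branch current divider: I_A = I_0 · R_B/(R_A + R_B).
With f = 0.6060, R_B = R_A · f/(1−f) = 19.6 × 1.538 = 30.14 kΩ.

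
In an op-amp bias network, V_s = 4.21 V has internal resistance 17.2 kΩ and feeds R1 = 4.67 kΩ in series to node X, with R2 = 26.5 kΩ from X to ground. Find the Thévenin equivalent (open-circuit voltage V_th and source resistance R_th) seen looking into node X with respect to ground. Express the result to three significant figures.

R1' = 17.2 + 4.67 = 21.87 kΩ (source resistance + R1).
With X open, the divider is unloaded: V_th = 4.21 × 26.5/48.37 = 2.306 V.
Zeroing V_s shorts the top of R1' to ground, so R_th = R1' ‖ R2 = 11.98 kΩ.

V_th ≈ 2.31 V, R_th ≈ 12.0 kΩ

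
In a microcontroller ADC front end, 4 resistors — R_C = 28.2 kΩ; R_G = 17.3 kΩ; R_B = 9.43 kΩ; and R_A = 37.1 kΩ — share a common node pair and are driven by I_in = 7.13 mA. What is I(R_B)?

Total conductance ΣG = 1/28.2 + 1/17.3 + 1/9.43 + 1/37.1 = 0.2263 (units of 1/kΩ).
By the current-divider rule, I = I_in · G_k/ΣG = 7.13 × 0.4687 = 3.342 mA.

I ≈ 3.34 mA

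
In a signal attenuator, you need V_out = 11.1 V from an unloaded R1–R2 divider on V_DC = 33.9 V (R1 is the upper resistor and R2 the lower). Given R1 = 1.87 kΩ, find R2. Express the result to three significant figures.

R2 ≈ 0.910 kΩ

V_out/V_DC = R2/(R1+R2) = 0.3274.
So R2 = R1 · V_out/(V_DC − V_out) = 1.87 × 11.1/(33.9 − 11.1) = 1.87 × 0.4868 = 0.9104 kΩ.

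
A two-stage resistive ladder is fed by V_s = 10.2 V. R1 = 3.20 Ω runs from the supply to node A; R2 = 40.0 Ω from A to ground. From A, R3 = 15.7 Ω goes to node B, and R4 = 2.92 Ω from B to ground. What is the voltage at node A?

V_A ≈ 8.15 V

The second stage (R3 + R4 = 18.62 Ω) loads node A in parallel with R2.
R2 ‖ (R3+R4) = 12.71 Ω.
So V_A = 10.2 × 0.7988 = 8.148 V.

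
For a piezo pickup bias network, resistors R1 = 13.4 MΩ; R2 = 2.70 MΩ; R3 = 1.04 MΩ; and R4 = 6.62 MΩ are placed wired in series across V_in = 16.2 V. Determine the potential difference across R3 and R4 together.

V ≈ 5.22 V

Series total: ΣR = 13.4 + 2.70 + 1.04 + 6.62 = 23.76 MΩ.
R_{R3..R4} = 1.04 + 6.62 = 7.660 MΩ.
Voltage divider: V = V_in · (7.660 / 23.76) = 16.2 × 0.3224 = 5.223 V.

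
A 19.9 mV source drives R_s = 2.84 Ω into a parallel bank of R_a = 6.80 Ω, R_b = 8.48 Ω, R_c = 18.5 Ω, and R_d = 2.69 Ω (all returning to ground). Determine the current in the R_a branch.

I ≈ 0.988 mA

Parallel bank: R_p = 1/(1/6.80 + 1/8.48 + 1/18.5 + 1/2.69) = 1.448 Ω.
V_A = 19.9 × 1.448/4.288 = 6.719 mV.
I(R_a) = V_A / R_a = 6.719/6.80 = 0.9881 mA.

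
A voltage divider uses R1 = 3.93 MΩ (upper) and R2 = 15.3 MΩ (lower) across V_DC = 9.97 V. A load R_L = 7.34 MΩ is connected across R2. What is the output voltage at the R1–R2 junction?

V_out ≈ 5.56 V

First combine the lower leg with the load: R2 ‖ R_L = 4.960 MΩ.
Voltage divider with the loaded lower leg: V_out = 9.97 × 4.960/(3.93 + 4.960) = 9.97 × 0.5579 = 5.563 V.
(Unloaded it would be 7.93 V; the load pulls it down.)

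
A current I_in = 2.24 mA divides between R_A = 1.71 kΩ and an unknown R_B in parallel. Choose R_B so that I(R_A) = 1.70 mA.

In a two-way split, I_A/I_in = R_B/(R_A + R_B).
With f = 0.7589, R_B = R_A · f/(1−f) = 1.71 × 3.148 = 5.383 kΩ.

R_B ≈ 5.38 kΩ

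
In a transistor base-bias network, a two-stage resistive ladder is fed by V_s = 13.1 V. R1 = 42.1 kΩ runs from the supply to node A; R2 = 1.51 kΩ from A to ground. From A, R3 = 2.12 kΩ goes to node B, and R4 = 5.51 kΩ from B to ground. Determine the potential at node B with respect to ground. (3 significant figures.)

Node A sees R2 in parallel with the series input of stage 2, R3 + R4 = 7.630 kΩ.
R2 ‖ (R3+R4) = 1.261 kΩ.
So V_A = 13.1 × 0.02907 = 0.3808 V.
Stage 2 is unloaded, so V_B = V_A · R4/(R3+R4) = 0.3808 × 5.51/7.630 = 0.2750 V.

V_B ≈ 0.275 V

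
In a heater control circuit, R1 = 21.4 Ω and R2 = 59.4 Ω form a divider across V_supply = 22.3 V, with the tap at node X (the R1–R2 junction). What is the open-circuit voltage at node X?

With X open, the divider is unloaded: V_th = 22.3 × 59.4/80.80 = 16.39 V.

V_th ≈ 16.4 V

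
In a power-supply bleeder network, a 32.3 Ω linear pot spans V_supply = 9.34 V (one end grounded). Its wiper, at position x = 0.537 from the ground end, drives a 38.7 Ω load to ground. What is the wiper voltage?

V_out ≈ 4.15 V

Split the track: R_lower = x·R_p = 17.35 Ω, R_upper = (1−x)·R_p = 14.95 Ω.
R_L loads the lower segment: effective lower R = 11.98 Ω.
Loaded-divider output: V_out = 9.34 × 0.4447 = 4.154 V.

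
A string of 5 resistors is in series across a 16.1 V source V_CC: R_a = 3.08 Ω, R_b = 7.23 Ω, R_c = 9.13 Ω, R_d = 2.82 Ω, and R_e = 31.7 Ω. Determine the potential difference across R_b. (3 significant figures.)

V ≈ 2.16 V

Series total: ΣR = 3.08 + 7.23 + 9.13 + 2.82 + 31.7 = 53.96 Ω.
V = V_CC · R/ΣR = 16.1 × 0.1340 = 2.157 V.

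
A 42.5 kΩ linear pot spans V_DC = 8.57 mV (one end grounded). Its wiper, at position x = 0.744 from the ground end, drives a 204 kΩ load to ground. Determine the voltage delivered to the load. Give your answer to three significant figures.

V_out ≈ 6.13 mV

Split the track: R_lower = x·R_p = 31.62 kΩ, R_upper = (1−x)·R_p = 10.88 kΩ.
R_L loads the lower segment: effective lower R = 27.38 kΩ.
V_out = 8.57 × 27.38/(10.88 + 27.38) = 6.133 mV.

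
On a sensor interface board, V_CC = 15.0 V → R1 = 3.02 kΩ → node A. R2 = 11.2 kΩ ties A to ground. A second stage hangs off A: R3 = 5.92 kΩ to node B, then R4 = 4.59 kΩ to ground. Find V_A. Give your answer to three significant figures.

Looking into the second stage from A: R3 + R4 = 10.51 kΩ appears in parallel with R2.
Effective lower resistance at A: R2 ‖ 10.51 = 5.422 kΩ.
V_A = 15.0 × 5.422/(3.02 + 5.422) = 9.634 V.

V_A ≈ 9.63 V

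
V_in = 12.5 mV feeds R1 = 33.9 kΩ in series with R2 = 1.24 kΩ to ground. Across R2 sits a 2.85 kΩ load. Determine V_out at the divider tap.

The load sits in parallel with R2, giving an effective lower resistance R2' = R2·R_L/(R2+R_L) = 0.8641 kΩ.
Now apply the divider: V_out = 12.5 × 0.02485 = 0.3107 mV.

V_out ≈ 0.311 mV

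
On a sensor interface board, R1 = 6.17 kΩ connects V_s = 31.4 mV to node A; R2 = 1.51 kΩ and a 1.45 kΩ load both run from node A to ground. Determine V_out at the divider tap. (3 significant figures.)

First combine the lower leg with the load: R2 ‖ R_L = 0.7397 kΩ.
Voltage divider with the loaded lower leg: V_out = 31.4 × 0.7397/(6.17 + 0.7397) = 31.4 × 0.1071 = 3.361 mV.
(Unloaded it would be 6.17 mV; the load pulls it down.)

V_out ≈ 3.36 mV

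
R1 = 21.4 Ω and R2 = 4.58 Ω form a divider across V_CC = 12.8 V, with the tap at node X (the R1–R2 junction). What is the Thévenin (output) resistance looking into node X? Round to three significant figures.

R_th ≈ 3.77 Ω

With V_CC suppressed (replaced by a short), R_th = R1 ‖ R2 = (21.40 × 4.58)/(21.40 + 4.58) = 3.773 Ω.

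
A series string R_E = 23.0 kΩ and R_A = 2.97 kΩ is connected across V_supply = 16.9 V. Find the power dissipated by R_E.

Series current I = V_supply/ΣR = 16.9/25.97 = 0.6508 mA.
P(R_E) = I²·R_E = (0.6508)² × 23.0 = 9.740 mW.

P ≈ 9.74 mW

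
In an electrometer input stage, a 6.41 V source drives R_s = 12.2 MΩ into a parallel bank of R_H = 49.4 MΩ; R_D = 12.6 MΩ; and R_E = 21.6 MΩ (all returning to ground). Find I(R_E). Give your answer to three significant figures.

Combine the parallel branches: R_p = (1/49.4 + 1/12.6 + 1/21.6)⁻¹ = 6.854 MΩ.
Node voltage V_A = V_supply · R_p/(R_s + R_p) = 6.41 × 0.3597 = 2.306 V.
Branch current I = V_A/R_E = 2.306/21.6 = 0.1067 µA.

I ≈ 0.107 µA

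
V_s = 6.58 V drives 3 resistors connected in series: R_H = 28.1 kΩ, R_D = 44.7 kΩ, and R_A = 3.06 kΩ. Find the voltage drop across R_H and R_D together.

Total series resistance ΣR = 28.1 + 44.7 + 3.06 = 75.86 kΩ.
R_{R_H..R_D} = 28.1 + 44.7 = 72.80 kΩ.
Voltage divider: V = V_s · (72.80 / 75.86) = 6.58 × 0.9597 = 6.315 V.

V ≈ 6.31 V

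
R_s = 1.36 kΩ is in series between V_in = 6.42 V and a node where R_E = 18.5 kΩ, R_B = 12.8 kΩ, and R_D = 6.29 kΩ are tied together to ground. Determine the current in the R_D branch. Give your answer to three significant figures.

I ≈ 0.731 mA

Parallel bank: R_p = 1/(1/18.5 + 1/12.8 + 1/6.29) = 3.435 kΩ.
Node voltage V_A = V_in · R_p/(R_s + R_p) = 6.42 × 0.7163 = 4.599 V.
Branch current I = V_A/R_D = 4.599/6.29 = 0.7311 mA.
(Check via current divider: I_total = 1.339 mA; share G_k/ΣG = 0.5460 → same result.)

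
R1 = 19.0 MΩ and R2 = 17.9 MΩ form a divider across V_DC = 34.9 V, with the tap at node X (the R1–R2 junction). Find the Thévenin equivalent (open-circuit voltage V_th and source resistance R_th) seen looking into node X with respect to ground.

V_th ≈ 16.9 V, R_th ≈ 9.22 MΩ

V_th is the unloaded tap voltage: V_DC · R2/(R1+R2) = 34.9 × 0.4851 = 16.93 V.
With V_DC suppressed (replaced by a short), R_th = R1 ‖ R2 = (19.00 × 17.9)/(19.00 + 17.9) = 9.217 MΩ.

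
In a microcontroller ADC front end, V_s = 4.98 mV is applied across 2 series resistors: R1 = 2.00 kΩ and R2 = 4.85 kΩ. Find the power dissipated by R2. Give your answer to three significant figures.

ΣR = 6.850 kΩ → I = 4.98/6.850 = 0.7270 µA.
P = I²R = 0.5285 × 4.85 = 2.563 nW.

P ≈ 2.56 nW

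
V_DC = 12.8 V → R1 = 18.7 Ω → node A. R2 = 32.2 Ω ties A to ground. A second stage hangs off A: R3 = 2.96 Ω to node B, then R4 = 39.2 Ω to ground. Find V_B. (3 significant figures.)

The second stage (R3 + R4 = 42.16 Ω) loads node A in parallel with R2.
Effective lower resistance at A: R2 ‖ 42.16 = 18.26 Ω.
V_A = 12.8 × 18.26/(18.7 + 18.26) = 6.323 V.
V_B = V_A × 0.9298 = 5.879 V.

V_B ≈ 5.88 V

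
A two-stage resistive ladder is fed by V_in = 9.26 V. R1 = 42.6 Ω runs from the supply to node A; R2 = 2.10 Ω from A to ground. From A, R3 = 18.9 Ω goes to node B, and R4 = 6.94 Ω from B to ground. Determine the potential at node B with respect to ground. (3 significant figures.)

Looking into the second stage from A: R3 + R4 = 25.84 Ω appears in parallel with R2.
Effective lower resistance at A: R2 ‖ 25.84 = 1.942 Ω.
V_A = 9.26 × 1.942/(42.6 + 1.942) = 0.4038 V.
V_B = V_A × 0.2686 = 0.1084 V.

V_B ≈ 0.108 V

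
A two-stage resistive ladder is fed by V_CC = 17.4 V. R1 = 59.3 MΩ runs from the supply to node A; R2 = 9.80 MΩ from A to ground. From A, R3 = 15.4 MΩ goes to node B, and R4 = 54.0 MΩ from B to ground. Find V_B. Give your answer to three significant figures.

The second stage (R3 + R4 = 69.40 MΩ) loads node A in parallel with R2.
Effective lower resistance at A: R2 ‖ 69.40 = 8.587 MΩ.
First divider: V_A = V_CC · 8.587/(59.3 + 8.587) = 2.201 V.
V_B = V_A × 0.7781 = 1.713 V.

V_B ≈ 1.71 V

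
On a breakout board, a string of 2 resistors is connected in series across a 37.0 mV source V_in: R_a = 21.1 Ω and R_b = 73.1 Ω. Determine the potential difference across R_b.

Series total: ΣR = 21.1 + 73.1 = 94.20 Ω.
Voltage divider: V = V_in · (73.10 / 94.20) = 37.0 × 0.7760 = 28.71 mV.

V ≈ 28.7 mV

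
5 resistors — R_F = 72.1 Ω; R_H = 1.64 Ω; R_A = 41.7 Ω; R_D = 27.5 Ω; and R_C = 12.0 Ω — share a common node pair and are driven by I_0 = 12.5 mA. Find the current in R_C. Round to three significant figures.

Conductances: ΣG = 1/72.1 + 1/1.64 + 1/41.7 + 1/27.5 + 1/12.0 = 0.7673 (1/Ω).
Current divider: I(R_C) = I_0 · G_k/ΣG = 12.5 × (0.08333/0.7673) = 12.5 × 0.1086 = 1.358 mA.

I ≈ 1.36 mA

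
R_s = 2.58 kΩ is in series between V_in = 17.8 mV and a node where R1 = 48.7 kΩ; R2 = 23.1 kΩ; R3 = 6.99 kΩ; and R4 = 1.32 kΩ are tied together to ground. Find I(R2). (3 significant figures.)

I ≈ 0.221 µA

Parallel bank: R_p = 1/(1/48.7 + 1/23.1 + 1/6.99 + 1/1.32) = 1.037 kΩ.
V_A by voltage divider: V_A = 17.8 × 1.037/(2.58 + 1.037) = 5.103 mV.
Branch current I = V_A/R2 = 5.103/23.1 = 0.2209 µA.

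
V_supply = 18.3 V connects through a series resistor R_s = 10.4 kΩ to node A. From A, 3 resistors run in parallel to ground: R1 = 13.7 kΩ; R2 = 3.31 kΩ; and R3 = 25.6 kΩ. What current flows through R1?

Equivalent of the parallel group: R_p = 2.414 kΩ.
V_A = 18.3 × 2.414/12.81 = 3.448 V.
Branch current I = V_A/R1 = 3.448/13.7 = 0.2517 mA.
(Check via current divider: I_total = 1.428 mA; share G_k/ΣG = 0.1762 → same result.)

I ≈ 0.252 mA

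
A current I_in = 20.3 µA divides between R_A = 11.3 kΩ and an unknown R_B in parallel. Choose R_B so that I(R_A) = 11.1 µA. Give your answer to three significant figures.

Two-branch current divider: I_A = I_in · R_B/(R_A + R_B).
With f = 0.5468, R_B = R_A · f/(1−f) = 11.3 × 1.207 = 13.63 kΩ.

R_B ≈ 13.6 kΩ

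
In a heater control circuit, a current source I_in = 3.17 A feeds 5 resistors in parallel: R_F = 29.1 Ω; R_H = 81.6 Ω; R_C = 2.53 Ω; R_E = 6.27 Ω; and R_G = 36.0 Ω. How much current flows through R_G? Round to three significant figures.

I ≈ 0.140 A

ΣG = 1/29.1 + 1/81.6 + 1/2.53 + 1/6.27 + 1/36.0 = 0.6291.
Current divider: I(R_G) = I_in · G_k/ΣG = 3.17 × (0.02778/0.6291) = 3.17 × 0.04415 = 0.1400 A.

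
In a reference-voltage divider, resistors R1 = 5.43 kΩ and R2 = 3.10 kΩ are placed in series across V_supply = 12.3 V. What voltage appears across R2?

Series total: ΣR = 5.43 + 3.10 = 8.530 kΩ.
V = V_supply · R/ΣR = 12.3 × 0.3634 = 4.470 V.

V ≈ 4.47 V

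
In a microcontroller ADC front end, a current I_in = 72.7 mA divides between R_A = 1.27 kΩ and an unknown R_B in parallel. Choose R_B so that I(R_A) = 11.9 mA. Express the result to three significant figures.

R_B ≈ 0.249 kΩ

The fraction through R_A equals R_B/(R_A+R_B).
With f = 0.1637, R_B = R_A · f/(1−f) = 1.27 × 0.1957 = 0.2486 kΩ.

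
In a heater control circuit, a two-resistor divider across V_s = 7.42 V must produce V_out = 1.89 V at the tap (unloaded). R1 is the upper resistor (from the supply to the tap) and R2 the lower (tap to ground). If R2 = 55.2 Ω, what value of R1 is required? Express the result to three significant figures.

R1 ≈ 162 Ω

The divider ratio is R2/(R1+R2) = 1.89/7.42 = 0.2547.
So R1 = R2 · (V_s/V_out − 1) = 55.2 × (7.42/1.89 − 1) = 55.2 × 2.926 = 161.5 Ω.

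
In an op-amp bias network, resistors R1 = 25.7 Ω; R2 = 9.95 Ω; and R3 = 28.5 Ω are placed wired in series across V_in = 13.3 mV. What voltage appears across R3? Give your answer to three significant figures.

Total series resistance ΣR = 25.7 + 9.95 + 28.5 = 64.15 Ω.
By the voltage-divider rule, V = 13.3 × 28.50/64.15 = 5.909 mV.

V ≈ 5.91 mV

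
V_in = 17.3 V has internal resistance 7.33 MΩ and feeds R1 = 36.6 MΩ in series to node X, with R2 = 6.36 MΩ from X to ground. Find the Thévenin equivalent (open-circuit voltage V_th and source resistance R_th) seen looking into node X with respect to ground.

V_th ≈ 2.19 V, R_th ≈ 5.56 MΩ

R1' = 7.33 + 36.6 = 43.93 MΩ (source resistance + R1).
V_th is the unloaded tap voltage: V_in · R2/(R1'+R2) = 17.3 × 0.1265 = 2.188 V.
With V_in suppressed (replaced by a short), R_th = R1' ‖ R2 = (43.93 × 6.36)/(43.93 + 6.36) = 5.556 MΩ.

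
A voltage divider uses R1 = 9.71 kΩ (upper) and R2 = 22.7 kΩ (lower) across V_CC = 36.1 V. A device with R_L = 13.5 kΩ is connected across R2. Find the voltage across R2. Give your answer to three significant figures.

The load sits in parallel with R2, giving an effective lower resistance R2' = R2·R_L/(R2+R_L) = 8.465 kΩ.
Then V_out = V_CC · R2'/(R1 + R2') = 36.1 × 8.465/18.18 = 16.81 V.

V_out ≈ 16.8 V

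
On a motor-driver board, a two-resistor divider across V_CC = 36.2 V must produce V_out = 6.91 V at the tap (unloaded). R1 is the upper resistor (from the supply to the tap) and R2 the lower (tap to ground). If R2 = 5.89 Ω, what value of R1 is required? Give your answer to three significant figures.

Required fraction k = V_out/V_CC = 0.1909.
Rearranging, R1 = R2·(1−k)/k = 5.89 × 4.239 = 24.97 Ω.

R1 ≈ 25.0 Ω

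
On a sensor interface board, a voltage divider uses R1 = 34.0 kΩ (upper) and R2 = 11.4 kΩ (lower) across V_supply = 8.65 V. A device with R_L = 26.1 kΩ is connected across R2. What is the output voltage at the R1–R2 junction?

The load sits in parallel with R2, giving an effective lower resistance R2' = R2·R_L/(R2+R_L) = 7.934 kΩ.
Voltage divider with the loaded lower leg: V_out = 8.65 × 7.934/(34.0 + 7.934) = 8.65 × 0.1892 = 1.637 V.
(Unloaded it would be 2.17 V; the load pulls it down.)

V_out ≈ 1.64 V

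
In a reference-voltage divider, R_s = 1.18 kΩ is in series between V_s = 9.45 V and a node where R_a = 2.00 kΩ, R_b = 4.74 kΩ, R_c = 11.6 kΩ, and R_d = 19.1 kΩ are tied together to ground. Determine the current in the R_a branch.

Parallel bank: R_p = 1/(1/2.00 + 1/4.74 + 1/11.6 + 1/19.1) = 1.177 kΩ.
V_A = 9.45 × 1.177/2.357 = 4.719 V.
I(R_a) = V_A / R_a = 4.719/2.00 = 2.360 mA.

I ≈ 2.36 mA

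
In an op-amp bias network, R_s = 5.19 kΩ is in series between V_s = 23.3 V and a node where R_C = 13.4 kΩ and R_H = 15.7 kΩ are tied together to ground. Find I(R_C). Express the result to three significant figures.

Combine the parallel branches: R_p = (1/13.4 + 1/15.7)⁻¹ = 7.230 kΩ.
V_A by voltage divider: V_A = 23.3 × 7.230/(5.19 + 7.230) = 13.56 V.
I(R_C) = V_A / R_C = 13.56/13.4 = 1.012 mA.

I ≈ 1.01 mA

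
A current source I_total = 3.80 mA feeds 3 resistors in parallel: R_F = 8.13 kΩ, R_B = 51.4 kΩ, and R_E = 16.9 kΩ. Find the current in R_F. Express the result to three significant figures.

I ≈ 2.32 mA

ΣG = 1/8.13 + 1/51.4 + 1/16.9 = 0.2016.
Current divider: I(R_F) = I_total · G_k/ΣG = 3.80 × (0.1230/0.2016) = 3.80 × 0.6100 = 2.318 mA.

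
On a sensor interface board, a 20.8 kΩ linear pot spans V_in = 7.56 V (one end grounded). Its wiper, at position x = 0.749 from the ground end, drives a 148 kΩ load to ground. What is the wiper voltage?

V_out ≈ 5.52 V

Split the track: R_lower = x·R_p = 15.58 kΩ, R_upper = (1−x)·R_p = 5.221 kΩ.
Lower segment in parallel with the load: 15.58 ‖ 148 = 14.10 kΩ.
V_out = 7.56 × 14.10/(5.221 + 14.10) = 5.517 V.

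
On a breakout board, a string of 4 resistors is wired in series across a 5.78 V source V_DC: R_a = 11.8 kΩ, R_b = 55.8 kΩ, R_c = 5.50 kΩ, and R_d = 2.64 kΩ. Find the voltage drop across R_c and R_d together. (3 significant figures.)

V ≈ 0.621 V

Total series resistance ΣR = 11.8 + 55.8 + 5.50 + 2.64 = 75.74 kΩ.
R_{R_c..R_d} = 5.50 + 2.64 = 8.140 kΩ.
Voltage divider: V = V_DC · (8.140 / 75.74) = 5.78 × 0.1075 = 0.6212 V.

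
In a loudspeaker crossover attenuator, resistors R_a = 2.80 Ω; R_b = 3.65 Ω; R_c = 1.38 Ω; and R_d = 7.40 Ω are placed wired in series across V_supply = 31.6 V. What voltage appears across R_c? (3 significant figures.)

ΣR = 2.80 + 3.65 + 1.38 + 7.40 = 15.23 Ω.
Voltage divider: V = V_supply · (1.380 / 15.23) = 31.6 × 0.09061 = 2.863 V.

V ≈ 2.86 V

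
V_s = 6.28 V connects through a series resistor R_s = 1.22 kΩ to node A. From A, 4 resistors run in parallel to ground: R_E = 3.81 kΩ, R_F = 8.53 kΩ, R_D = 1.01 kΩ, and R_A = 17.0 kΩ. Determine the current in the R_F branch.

I ≈ 0.268 mA

Combine the parallel branches: R_p = (1/3.81 + 1/8.53 + 1/1.01 + 1/17.0)⁻¹ = 0.7000 kΩ.
V_A by voltage divider: V_A = 6.28 × 0.7000/(1.22 + 0.7000) = 2.290 V.
I(R_F) = V_A / R_F = 2.290/8.53 = 0.2684 mA.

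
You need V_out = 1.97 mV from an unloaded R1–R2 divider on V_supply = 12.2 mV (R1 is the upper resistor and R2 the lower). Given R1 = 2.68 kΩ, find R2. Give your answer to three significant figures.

Required fraction k = V_out/V_supply = 0.1615.
R2 = R1 · 0.1615/(1 − 0.1615) = 0.5161 kΩ.

R2 ≈ 0.516 kΩ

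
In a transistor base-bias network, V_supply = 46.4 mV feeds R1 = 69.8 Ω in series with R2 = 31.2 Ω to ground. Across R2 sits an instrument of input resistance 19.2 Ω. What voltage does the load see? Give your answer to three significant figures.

V_out ≈ 6.75 mV

First combine the lower leg with the load: R2 ‖ R_L = 11.89 Ω.
Now apply the divider: V_out = 46.4 × 0.1455 = 6.751 mV.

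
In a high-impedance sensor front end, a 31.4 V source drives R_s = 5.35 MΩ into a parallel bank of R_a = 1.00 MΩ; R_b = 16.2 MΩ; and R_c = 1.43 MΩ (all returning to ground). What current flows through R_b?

I ≈ 0.186 µA

Combine the parallel branches: R_p = (1/1.00 + 1/16.2 + 1/1.43)⁻¹ = 0.5678 MΩ.
V_A by voltage divider: V_A = 31.4 × 0.5678/(5.35 + 0.5678) = 3.013 V.
I(R_b) = V_A / R_b = 3.013/16.2 = 0.1860 µA.
(Check via current divider: I_total = 5.306 µA; share G_k/ΣG = 0.03505 → same result.)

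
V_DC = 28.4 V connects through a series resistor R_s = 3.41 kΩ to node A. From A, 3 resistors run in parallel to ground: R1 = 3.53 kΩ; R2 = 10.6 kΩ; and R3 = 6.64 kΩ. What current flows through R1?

Equivalent of the parallel group: R_p = 1.893 kΩ.
V_A = 28.4 × 1.893/5.303 = 10.14 V.
Branch current I = V_A/R1 = 10.14/3.53 = 2.872 mA.

I ≈ 2.87 mA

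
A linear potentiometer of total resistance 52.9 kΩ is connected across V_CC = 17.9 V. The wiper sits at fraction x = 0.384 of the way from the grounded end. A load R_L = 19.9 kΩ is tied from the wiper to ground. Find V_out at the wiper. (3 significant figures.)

The pot divides into 32.59 kΩ above the wiper and 20.31 kΩ below.
(x·R_p) ‖ R_L = 10.05 kΩ.
Loaded-divider output: V_out = 17.9 × 0.2358 = 4.220 V.

V_out ≈ 4.22 V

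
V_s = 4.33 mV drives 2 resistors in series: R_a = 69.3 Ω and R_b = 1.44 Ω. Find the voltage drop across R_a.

V ≈ 4.24 mV

Series total: ΣR = 69.3 + 1.44 = 70.74 Ω.
By the voltage-divider rule, V = 4.33 × 69.30/70.74 = 4.242 mV.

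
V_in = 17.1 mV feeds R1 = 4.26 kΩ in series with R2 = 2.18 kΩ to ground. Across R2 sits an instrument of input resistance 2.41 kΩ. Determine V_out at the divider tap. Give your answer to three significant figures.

R2 ‖ R_L = (2.18 × 2.41)/(2.18 + 2.41) = 1.145 kΩ.
Then V_out = V_in · R2'/(R1 + R2') = 17.1 × 1.145/5.405 = 3.622 mV.

V_out ≈ 3.62 mV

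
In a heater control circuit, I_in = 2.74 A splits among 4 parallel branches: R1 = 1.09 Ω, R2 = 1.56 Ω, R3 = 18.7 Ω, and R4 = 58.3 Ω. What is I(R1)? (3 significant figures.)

I ≈ 1.54 A

ΣG = 1/1.09 + 1/1.56 + 1/18.7 + 1/58.3 = 1.629.
By the current-divider rule, I = I_in · G_k/ΣG = 2.74 × 0.5632 = 1.543 A.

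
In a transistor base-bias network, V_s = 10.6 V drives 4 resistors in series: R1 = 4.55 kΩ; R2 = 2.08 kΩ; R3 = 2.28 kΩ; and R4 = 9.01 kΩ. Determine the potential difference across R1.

V ≈ 2.69 V

ΣR = 4.55 + 2.08 + 2.28 + 9.01 = 17.92 kΩ.
By the voltage-divider rule, V = 10.6 × 4.550/17.92 = 2.691 V.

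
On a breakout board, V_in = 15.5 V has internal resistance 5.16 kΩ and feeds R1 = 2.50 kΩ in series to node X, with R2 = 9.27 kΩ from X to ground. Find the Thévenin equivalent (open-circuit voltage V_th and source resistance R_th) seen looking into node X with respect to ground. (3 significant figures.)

V_th ≈ 8.49 V, R_th ≈ 4.19 kΩ

R1' = 5.16 + 2.50 = 7.660 kΩ (source resistance + R1).
Open-circuit (no load on X): V_th = V_in · R2/(R1' + R2) = 15.5 × 9.27/(7.660 + 9.27) = 8.487 V.
Zeroing V_in shorts the top of R1' to ground, so R_th = R1' ‖ R2 = 4.194 kΩ.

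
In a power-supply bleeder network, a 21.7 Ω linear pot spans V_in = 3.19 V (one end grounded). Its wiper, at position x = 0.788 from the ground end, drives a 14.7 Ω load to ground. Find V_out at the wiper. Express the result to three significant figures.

V_out ≈ 2.02 V

Lower segment x·R_p = 17.10 Ω; upper segment (1−x)·R_p = 4.600 Ω.
(x·R_p) ‖ R_L = 7.905 Ω.
Loaded-divider output: V_out = 3.19 × 0.6321 = 2.016 V.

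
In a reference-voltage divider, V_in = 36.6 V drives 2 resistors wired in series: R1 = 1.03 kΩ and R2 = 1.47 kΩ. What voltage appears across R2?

V ≈ 21.5 V

ΣR = 1.03 + 1.47 = 2.500 kΩ.
V = V_in · R/ΣR = 36.6 × 0.5880 = 21.52 V.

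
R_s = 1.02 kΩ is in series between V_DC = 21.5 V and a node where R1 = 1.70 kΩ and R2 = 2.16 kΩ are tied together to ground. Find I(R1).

I ≈ 6.10 mA

Parallel bank: R_p = 1/(1/1.70 + 1/2.16) = 0.9513 kΩ.
V_A = 21.5 × 0.9513/1.971 = 10.38 V.
I(R1) = V_A / R1 = 10.38/1.70 = 6.103 mA.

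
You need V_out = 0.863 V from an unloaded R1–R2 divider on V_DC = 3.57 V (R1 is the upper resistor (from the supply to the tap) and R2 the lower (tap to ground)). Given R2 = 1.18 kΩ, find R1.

R1 ≈ 3.70 kΩ

The divider ratio is R2/(R1+R2) = 0.863/3.57 = 0.2417.
R1 = R2·(1/k − 1) = 1.18 × 3.137 = 3.701 kΩ.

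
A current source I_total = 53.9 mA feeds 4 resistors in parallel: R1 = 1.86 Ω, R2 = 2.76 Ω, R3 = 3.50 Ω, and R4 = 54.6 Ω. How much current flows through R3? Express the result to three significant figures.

Conductances: ΣG = 1/1.86 + 1/2.76 + 1/3.50 + 1/54.6 = 1.204 (1/Ω).
Current divider: I(R3) = I_total · G_k/ΣG = 53.9 × (0.2857/1.204) = 53.9 × 0.2373 = 12.79 mA.

I ≈ 12.8 mA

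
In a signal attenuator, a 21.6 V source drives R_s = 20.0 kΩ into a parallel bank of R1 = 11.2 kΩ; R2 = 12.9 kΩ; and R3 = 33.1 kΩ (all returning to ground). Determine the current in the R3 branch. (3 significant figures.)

Parallel bank: R_p = 1/(1/11.2 + 1/12.9 + 1/33.1) = 5.076 kΩ.
Node voltage V_A = V_s · R_p/(R_s + R_p) = 21.6 × 0.2024 = 4.372 V.
Branch current I = V_A/R3 = 4.372/33.1 = 0.1321 mA.

I ≈ 0.132 mA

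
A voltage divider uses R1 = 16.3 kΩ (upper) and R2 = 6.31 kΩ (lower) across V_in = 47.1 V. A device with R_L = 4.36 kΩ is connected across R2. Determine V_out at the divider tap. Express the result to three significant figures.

V_out ≈ 6.43 V

The load sits in parallel with R2, giving an effective lower resistance R2' = R2·R_L/(R2+R_L) = 2.578 kΩ.
Voltage divider with the loaded lower leg: V_out = 47.1 × 2.578/(16.3 + 2.578) = 47.1 × 0.1366 = 6.433 V.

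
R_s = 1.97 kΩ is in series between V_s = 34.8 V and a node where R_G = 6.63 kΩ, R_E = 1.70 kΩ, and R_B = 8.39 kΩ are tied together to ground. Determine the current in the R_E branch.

I ≈ 7.61 mA

Equivalent of the parallel group: R_p = 1.165 kΩ.
Node voltage V_A = V_s · R_p/(R_s + R_p) = 34.8 × 0.3716 = 12.93 V.
I(R_E) = V_A / R_E = 12.93/1.70 = 7.608 mA.
(Equivalently: I_total = 11.10 mA, then current-divider fraction G_k/ΣG = 0.6854.)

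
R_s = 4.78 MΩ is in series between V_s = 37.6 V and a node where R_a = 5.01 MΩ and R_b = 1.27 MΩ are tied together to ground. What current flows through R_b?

I ≈ 5.18 µA

Parallel bank: R_p = 1/(1/5.01 + 1/1.27) = 1.013 MΩ.
V_A by voltage divider: V_A = 37.6 × 1.013/(4.78 + 1.013) = 6.576 V.
I(R_b) = V_A / R_b = 6.576/1.27 = 5.178 µA.
(Check via current divider: I_total = 6.490 µA; share G_k/ΣG = 0.7978 → same result.)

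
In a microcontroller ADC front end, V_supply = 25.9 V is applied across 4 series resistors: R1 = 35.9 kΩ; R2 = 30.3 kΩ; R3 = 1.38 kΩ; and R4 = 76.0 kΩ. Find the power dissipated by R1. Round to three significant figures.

ΣR = 143.6 kΩ → I = 25.9/143.6 = 0.1804 mA.
P = I²R = 0.03254 × 35.9 = 1.168 mW.

P ≈ 1.17 mW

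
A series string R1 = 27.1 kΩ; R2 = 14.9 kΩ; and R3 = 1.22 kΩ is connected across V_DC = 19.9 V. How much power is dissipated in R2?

P ≈ 3.16 mW

Series current I = V_DC/ΣR = 19.9/43.22 = 0.4604 mA.
V(R2) = I·R = 6.860 V; P = V·I = 6.860 × 0.4604 = 3.159 mW.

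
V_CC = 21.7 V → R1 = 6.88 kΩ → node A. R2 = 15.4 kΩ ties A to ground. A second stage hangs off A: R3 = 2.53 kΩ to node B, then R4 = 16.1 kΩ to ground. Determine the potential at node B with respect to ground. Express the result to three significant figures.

Looking into the second stage from A: R3 + R4 = 18.63 kΩ appears in parallel with R2.
Effective lower resistance at A: R2 ‖ 18.63 = 8.431 kΩ.
So V_A = 21.7 × 0.5506 = 11.95 V.
Stage 2 is unloaded, so V_B = V_A · R4/(R3+R4) = 11.95 × 16.1/18.63 = 10.33 V.

V_B ≈ 10.3 V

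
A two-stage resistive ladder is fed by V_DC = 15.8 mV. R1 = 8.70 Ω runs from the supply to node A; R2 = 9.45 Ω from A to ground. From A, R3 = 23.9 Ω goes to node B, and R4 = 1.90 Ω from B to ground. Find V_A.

Node A sees R2 in parallel with the series input of stage 2, R3 + R4 = 25.80 Ω.
R2 ‖ (R3+R4) = 6.917 Ω.
First divider: V_A = V_DC · 6.917/(8.70 + 6.917) = 6.998 mV.

V_A ≈ 7.00 mV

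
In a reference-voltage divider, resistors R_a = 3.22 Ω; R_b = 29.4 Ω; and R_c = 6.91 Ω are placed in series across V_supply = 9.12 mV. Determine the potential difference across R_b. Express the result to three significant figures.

V ≈ 6.78 mV

Total series resistance ΣR = 3.22 + 29.4 + 6.91 = 39.53 Ω.
Voltage divider: V = V_supply · (29.40 / 39.53) = 9.12 × 0.7437 = 6.783 mV.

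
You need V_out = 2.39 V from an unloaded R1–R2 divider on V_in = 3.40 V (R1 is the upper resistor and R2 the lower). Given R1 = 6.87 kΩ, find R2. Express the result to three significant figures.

R2 ≈ 16.3 kΩ

Required fraction k = V_out/V_in = 0.7029.
R2 = R1 · 0.7029/(1 − 0.7029) = 16.26 kΩ.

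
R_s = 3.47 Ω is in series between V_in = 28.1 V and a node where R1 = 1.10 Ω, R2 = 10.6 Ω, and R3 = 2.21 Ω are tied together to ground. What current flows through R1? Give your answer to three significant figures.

I ≈ 4.22 A

Equivalent of the parallel group: R_p = 0.6869 Ω.
Node voltage V_A = V_in · R_p/(R_s + R_p) = 28.1 × 0.1652 = 4.643 V.
I(R1) = V_A / R1 = 4.643/1.10 = 4.221 A.
(Equivalently: I_total = 6.760 A, then current-divider fraction G_k/ΣG = 0.6244.)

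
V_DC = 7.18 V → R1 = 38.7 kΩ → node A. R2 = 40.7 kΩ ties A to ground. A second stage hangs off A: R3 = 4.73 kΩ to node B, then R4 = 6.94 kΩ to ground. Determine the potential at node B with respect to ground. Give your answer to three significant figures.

Looking into the second stage from A: R3 + R4 = 11.67 kΩ appears in parallel with R2.
R2 ‖ (R3+R4) = 9.069 kΩ.
So V_A = 7.18 × 0.1899 = 1.363 V.
Then the unloaded second divider: V_B = V_A × R4/(R3+R4) = 1.363 × 0.5947 = 0.8107 V.

V_B ≈ 0.811 V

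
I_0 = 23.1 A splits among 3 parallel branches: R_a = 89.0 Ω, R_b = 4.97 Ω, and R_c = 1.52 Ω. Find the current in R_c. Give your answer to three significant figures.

Total conductance ΣG = 1/89.0 + 1/4.97 + 1/1.52 = 0.8703 (units of 1/Ω).
R_c takes the fraction G_k/ΣG = 0.6579/0.8703 = 0.7559, so I = 23.1 × 0.7559 = 17.46 A.

I ≈ 17.5 A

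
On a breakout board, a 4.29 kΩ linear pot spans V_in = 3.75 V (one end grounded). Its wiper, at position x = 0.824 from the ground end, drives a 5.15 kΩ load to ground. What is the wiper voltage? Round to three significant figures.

The pot divides into 0.7550 kΩ above the wiper and 3.535 kΩ below.
R_L loads the lower segment: effective lower R = 2.096 kΩ.
Then V_out = V_in · 2.096/(0.7550 + 2.096) = 2.757 V.
(Unloaded: V_out = x·V_in = 3.09 V.)

V_out ≈ 2.76 V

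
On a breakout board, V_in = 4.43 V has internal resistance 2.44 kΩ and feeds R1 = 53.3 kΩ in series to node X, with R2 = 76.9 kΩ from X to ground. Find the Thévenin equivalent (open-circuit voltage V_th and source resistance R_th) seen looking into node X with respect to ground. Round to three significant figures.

R1' = 2.44 + 53.3 = 55.74 kΩ (source resistance + R1).
With X open, the divider is unloaded: V_th = 4.43 × 76.9/132.6 = 2.568 V.
With V_in suppressed (replaced by a short), R_th = R1' ‖ R2 = (55.74 × 76.9)/(55.74 + 76.9) = 32.32 kΩ.

V_th ≈ 2.57 V, R_th ≈ 32.3 kΩ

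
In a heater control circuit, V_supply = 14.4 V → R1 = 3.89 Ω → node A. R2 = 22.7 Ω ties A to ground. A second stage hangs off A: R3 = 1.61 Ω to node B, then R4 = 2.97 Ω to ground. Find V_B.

V_B ≈ 4.62 V

Looking into the second stage from A: R3 + R4 = 4.580 Ω appears in parallel with R2.
Effective lower resistance at A: R2 ‖ 4.580 = 3.811 Ω.
V_A = 14.4 × 3.811/(3.89 + 3.811) = 7.126 V.
V_B = V_A × 0.6485 = 4.621 V.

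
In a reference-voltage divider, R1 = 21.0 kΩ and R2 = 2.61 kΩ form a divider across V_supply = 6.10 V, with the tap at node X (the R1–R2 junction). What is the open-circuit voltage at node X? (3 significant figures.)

V_th ≈ 0.674 V

Open-circuit (no load on X): V_th = V_supply · R2/(R1 + R2) = 6.10 × 2.61/(21.00 + 2.61) = 0.6743 V.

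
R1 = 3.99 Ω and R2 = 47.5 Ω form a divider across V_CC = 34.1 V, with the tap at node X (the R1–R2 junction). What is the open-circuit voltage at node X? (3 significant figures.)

V_th ≈ 31.5 V

Open-circuit (no load on X): V_th = V_CC · R2/(R1 + R2) = 34.1 × 47.5/(3.990 + 47.5) = 31.46 V.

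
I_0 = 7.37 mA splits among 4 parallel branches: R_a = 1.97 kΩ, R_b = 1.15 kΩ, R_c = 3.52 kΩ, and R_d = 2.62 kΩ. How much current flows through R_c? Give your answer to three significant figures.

ΣG = 1/1.97 + 1/1.15 + 1/3.52 + 1/2.62 = 2.043.
By the current-divider rule, I = I_0 · G_k/ΣG = 7.37 × 0.1391 = 1.025 mA.

I ≈ 1.02 mA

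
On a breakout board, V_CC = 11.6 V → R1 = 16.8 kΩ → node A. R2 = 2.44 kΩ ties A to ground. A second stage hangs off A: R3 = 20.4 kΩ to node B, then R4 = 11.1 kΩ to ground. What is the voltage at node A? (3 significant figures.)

V_A ≈ 1.38 V

The second stage (R3 + R4 = 31.50 kΩ) loads node A in parallel with R2.
R2 ‖ (R3+R4) = 2.265 kΩ.
First divider: V_A = V_CC · 2.265/(16.8 + 2.265) = 1.378 V.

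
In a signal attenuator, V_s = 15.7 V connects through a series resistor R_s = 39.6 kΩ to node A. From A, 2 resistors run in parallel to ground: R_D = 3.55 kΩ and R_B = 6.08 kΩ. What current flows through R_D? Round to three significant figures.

I ≈ 0.237 mA

Combine the parallel branches: R_p = (1/3.55 + 1/6.08)⁻¹ = 2.241 kΩ.
Node voltage V_A = V_s · R_p/(R_s + R_p) = 15.7 × 0.05357 = 0.8410 V.
Branch current I = V_A/R_D = 0.8410/3.55 = 0.2369 mA.
(Check via current divider: I_total = 0.3752 mA; share G_k/ΣG = 0.6314 → same result.)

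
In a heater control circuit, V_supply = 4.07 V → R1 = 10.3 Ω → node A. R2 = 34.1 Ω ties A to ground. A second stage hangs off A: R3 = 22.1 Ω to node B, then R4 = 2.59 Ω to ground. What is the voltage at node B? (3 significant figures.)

Node A sees R2 in parallel with the series input of stage 2, R3 + R4 = 24.69 Ω.
Effective lower resistance at A: R2 ‖ 24.69 = 14.32 Ω.
So V_A = 4.07 × 0.5817 = 2.367 V.
V_B = V_A × 0.1049 = 0.2483 V.

V_B ≈ 0.248 V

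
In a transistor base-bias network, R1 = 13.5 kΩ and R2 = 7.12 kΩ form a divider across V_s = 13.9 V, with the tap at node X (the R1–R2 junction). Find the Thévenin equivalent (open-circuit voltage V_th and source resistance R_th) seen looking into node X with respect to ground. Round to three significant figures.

V_th ≈ 4.80 V, R_th ≈ 4.66 kΩ

V_th is the unloaded tap voltage: V_s · R2/(R1+R2) = 13.9 × 0.3453 = 4.800 V.
Zeroing V_s shorts the top of R1 to ground, so R_th = R1 ‖ R2 = 4.661 kΩ.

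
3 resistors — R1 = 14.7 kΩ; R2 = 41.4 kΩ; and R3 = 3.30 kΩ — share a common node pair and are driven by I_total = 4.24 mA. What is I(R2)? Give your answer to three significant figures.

ΣG = 1/14.7 + 1/41.4 + 1/3.30 = 0.3952.
Current divider: I(R2) = I_total · G_k/ΣG = 4.24 × (0.02415/0.3952) = 4.24 × 0.06112 = 0.2591 mA.

I ≈ 0.259 mA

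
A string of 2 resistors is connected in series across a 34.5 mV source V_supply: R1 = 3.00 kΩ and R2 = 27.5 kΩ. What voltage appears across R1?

Total series resistance ΣR = 3.00 + 27.5 = 30.50 kΩ.
V = V_supply · R/ΣR = 34.5 × 0.09836 = 3.393 mV.

V ≈ 3.39 mV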